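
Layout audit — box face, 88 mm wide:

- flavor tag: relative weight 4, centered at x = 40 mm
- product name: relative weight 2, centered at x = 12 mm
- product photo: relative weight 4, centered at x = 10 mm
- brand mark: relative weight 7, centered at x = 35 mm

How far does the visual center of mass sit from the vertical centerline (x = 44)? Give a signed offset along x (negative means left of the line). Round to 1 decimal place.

Total weight = 4 + 2 + 4 + 7 = 17.
x: (4·40 + 2·12 + 4·10 + 7·35) / 17 = 469 / 17 ≈ 27.59
Offset from x = 44: 27.59 − 44 ≈ -16.41.

≈ -16.4 mm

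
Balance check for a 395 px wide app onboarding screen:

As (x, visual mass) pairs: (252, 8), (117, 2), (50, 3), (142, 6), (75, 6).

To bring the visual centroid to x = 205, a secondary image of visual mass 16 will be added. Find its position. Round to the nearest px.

x ≈ 294

New total weight: (8 + 2 + 3 + 6 + 6) + 16 = 41.
x: target moment 41×205 = 8405; current 8·252 + 2·117 + 3·50 + 6·142 + 6·75 = 3702; the secondary image supplies 4703, so x = 4703/16 ≈ 293.94.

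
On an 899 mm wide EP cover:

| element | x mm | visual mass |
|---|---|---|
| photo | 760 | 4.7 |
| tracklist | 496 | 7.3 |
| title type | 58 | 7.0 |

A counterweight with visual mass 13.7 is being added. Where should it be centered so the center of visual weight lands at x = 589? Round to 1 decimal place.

New total weight: (4.7 + 7.3 + 7.0) + 13.7 = 32.7.
x: target moment 32.7×589 = 19260.3; current 4.7·760 + 7.3·496 + 7.0·58 = 7598.8; the counterweight supplies 11661.5, so x = 11661.5/13.7 ≈ 851.20.

x ≈ 851.2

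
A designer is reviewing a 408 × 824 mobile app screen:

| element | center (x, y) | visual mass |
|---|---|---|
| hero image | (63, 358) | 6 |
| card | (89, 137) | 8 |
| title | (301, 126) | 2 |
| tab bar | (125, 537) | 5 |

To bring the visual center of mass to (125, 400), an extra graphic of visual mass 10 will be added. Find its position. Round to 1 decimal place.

(155.8, 621.9)

After adding the extra graphic, total weight = 6 + 8 + 2 + 5 + 10 = 31.
x: target moment 31×125 = 3875; current 6·63 + 8·89 + 2·301 + 5·125 = 2317; the extra graphic supplies 1558, so x = 1558/10 ≈ 155.80.
y: target moment 31×400 = 12400; current 6·358 + 8·137 + 2·126 + 5·537 = 6181; the extra graphic supplies 6219, so y = 6219/10 ≈ 621.90.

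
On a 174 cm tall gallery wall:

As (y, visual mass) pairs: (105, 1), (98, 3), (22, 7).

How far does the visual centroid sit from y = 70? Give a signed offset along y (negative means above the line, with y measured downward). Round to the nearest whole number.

Σw = 1 + 3 + 7 = 11.
y-moment: 1·105 + 3·98 + 7·22 = 553; centroid 553/11 ≈ 50.27.
Offset from y = 70: 50.27 − 70 ≈ -19.73.

≈ -20 cm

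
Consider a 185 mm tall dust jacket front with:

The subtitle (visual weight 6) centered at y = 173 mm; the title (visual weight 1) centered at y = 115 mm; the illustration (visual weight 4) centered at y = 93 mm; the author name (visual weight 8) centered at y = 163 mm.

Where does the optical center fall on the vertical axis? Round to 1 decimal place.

y ≈ 148.9

Σw = 6 + 1 + 4 + 8 = 19.
Σw·y = 6·173 + 1·115 + 4·93 + 8·163 = 2829, so ȳ = 2829/19 ≈ 148.89.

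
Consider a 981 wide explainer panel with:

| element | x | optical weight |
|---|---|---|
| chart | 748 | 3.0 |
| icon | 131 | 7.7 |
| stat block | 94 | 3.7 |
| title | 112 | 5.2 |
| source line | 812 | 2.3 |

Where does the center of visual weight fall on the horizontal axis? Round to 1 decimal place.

x ≈ 276.3

Weights sum to 3.0 + 7.7 + 3.7 + 5.2 + 2.3 = 21.9.
Σw·x = 3.0·748 + 7.7·131 + 3.7·94 + 5.2·112 + 2.3·812 = 6050.5, so x̄ = 6050.5/21.9 ≈ 276.28.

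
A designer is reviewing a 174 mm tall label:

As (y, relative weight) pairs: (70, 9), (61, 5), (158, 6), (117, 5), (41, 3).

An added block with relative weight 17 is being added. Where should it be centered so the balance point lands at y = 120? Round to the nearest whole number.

y ≈ 165

With the added block, Σw becomes 9 + 5 + 6 + 5 + 3 + 17 = 45.
Along y: (2591 + 17·y) / 45 = 120 (existing moment 9·70 + 5·61 + 6·158 + 5·117 + 3·41 = 2591) ⇒ y = (5400 − 2591) / 17 ≈ 165.24.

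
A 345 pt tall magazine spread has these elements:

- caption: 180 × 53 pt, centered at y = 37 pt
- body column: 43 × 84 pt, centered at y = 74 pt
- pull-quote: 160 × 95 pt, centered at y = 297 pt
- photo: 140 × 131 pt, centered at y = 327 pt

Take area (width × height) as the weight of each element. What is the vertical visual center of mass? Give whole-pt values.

Taking area as weight: caption 180·53 = 9540, body column 43·84 = 3612, pull-quote 160·95 = 15200, photo 140·131 = 18340. Sum 46692.
Σw·y = 9540·37 + 3612·74 + 15200·297 + 18340·327 = 11131848, so ȳ = 11131848/46692 ≈ 238.41.

y ≈ 238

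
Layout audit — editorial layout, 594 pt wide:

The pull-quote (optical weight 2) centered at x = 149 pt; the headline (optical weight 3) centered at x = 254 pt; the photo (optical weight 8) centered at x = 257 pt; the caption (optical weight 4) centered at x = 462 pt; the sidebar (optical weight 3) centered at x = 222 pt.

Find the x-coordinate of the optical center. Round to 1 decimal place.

x ≈ 281.5

Σw = 2 + 3 + 8 + 4 + 3 = 20.
x: (2·149 + 3·254 + 8·257 + 4·462 + 3·222) / 20 = 5630 / 20 ≈ 281.50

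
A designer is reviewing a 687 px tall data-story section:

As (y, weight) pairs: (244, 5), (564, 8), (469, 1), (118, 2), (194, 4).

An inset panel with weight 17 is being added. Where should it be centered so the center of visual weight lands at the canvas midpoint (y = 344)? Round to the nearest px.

y ≈ 324

After adding the inset panel, total weight = 5 + 8 + 1 + 2 + 4 + 17 = 37.
Along y: (7213 + 17·y) / 37 = 344 (existing moment 5·244 + 8·564 + 1·469 + 2·118 + 4·194 = 7213) ⇒ y = (12728 − 7213) / 17 ≈ 324.41.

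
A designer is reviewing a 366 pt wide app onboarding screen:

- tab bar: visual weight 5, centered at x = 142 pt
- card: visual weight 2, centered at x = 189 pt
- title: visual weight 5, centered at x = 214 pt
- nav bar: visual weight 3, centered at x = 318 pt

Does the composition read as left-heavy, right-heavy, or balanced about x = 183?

right-heavy

Σw = 5 + 2 + 5 + 3 = 15.
x-moment: 5·142 + 2·189 + 5·214 + 3·318 = 3112; centroid 3112/15 ≈ 207.47.
207.5 lies right of the midline 183, so the layout is right-heavy.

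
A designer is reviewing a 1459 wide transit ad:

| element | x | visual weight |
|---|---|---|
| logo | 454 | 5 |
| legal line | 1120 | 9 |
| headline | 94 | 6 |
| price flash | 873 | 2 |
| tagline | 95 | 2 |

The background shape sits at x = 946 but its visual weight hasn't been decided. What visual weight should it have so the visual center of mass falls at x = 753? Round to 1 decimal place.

Known weights sum to 5 + 9 + 6 + 2 + 2 = 24; their moment is 5·454 + 9·1120 + 6·94 + 2·873 + 2·95 = 14850.
Balance at x = 753 requires (14850 + w·946) / (24 + w) = 753.
Solving: w = (753·24 − 14850) / (946 − 753) = 3222 / 193 ≈ 16.69.

w ≈ 16.7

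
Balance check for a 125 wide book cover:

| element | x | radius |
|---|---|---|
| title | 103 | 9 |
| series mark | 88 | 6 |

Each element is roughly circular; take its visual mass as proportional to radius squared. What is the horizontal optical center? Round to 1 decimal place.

x ≈ 98.4

r² weights: title 9² = 81, series mark 6² = 36. Total = 117.
x-moment: 81·103 + 36·88 = 11511; centroid 11511/117 ≈ 98.38.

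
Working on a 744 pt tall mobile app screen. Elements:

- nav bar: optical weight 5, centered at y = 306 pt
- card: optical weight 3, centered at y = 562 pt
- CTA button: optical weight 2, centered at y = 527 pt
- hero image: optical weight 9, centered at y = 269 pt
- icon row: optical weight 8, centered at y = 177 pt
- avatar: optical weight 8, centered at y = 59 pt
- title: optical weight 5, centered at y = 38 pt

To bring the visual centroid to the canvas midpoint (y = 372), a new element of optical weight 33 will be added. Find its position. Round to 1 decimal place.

y ≈ 557.2

With the new element, Σw becomes 5 + 3 + 2 + 9 + 8 + 8 + 5 + 33 = 73.
y: need Σw·y = 73·372 = 27156. Existing = 5·306 + 3·562 + 2·527 + 9·269 + 8·177 + 8·59 + 5·38 = 8769. Remainder 18387 / 33 ≈ 557.18.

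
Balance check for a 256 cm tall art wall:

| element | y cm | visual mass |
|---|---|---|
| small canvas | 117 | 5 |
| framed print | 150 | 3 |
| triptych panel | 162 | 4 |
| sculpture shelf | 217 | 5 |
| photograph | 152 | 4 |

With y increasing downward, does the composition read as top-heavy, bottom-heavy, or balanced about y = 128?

bottom-heavy

Weights sum to 5 + 3 + 4 + 5 + 4 = 21.
Σw·y = 5·117 + 3·150 + 4·162 + 5·217 + 4·152 = 3376, so ȳ = 3376/21 ≈ 160.76.
Since 160.8 is below (larger y than) 128, the composition reads bottom-heavy.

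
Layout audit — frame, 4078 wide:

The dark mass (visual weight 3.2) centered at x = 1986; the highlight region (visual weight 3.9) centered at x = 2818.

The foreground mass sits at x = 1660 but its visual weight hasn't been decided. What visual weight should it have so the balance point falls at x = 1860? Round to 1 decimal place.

w ≈ 20.7

Known weights sum to 3.2 + 3.9 = 7.1; their moment is 3.2·1986 + 3.9·2818 = 17345.4.
For the centroid to hit 1860: (17345.4 + w·1660) / (7.1 + w) = 1860.
Rearranging, w·(1660 − 1860) = 1860·7.1 − 17345.4 = -4139.4, so w ≈ -4139.4/-200 = 20.70.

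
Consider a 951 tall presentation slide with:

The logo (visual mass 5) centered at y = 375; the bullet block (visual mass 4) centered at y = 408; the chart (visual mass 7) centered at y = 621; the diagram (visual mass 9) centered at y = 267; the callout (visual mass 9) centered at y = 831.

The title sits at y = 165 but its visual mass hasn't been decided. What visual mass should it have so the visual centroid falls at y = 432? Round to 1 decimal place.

w ≈ 11.4

Existing Σw = 34 (5 + 4 + 7 + 9 + 9); existing moment 5·375 + 4·408 + 7·621 + 9·267 + 9·831 = 17736.
Set Σw·y/Σw = 432: (17736 + 165w) = 432·(34 + w).
Rearranging, w·(165 − 432) = 432·34 − 17736 = -3048, so w ≈ -3048/-267 = 11.42.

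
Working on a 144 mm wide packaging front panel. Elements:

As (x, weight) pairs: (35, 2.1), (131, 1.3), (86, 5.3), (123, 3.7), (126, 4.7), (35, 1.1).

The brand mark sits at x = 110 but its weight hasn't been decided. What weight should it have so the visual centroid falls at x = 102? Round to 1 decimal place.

w ≈ 8.9

Existing Σw = 18.2 (2.1 + 1.3 + 5.3 + 3.7 + 4.7 + 1.1); existing moment 2.1·35 + 1.3·131 + 5.3·86 + 3.7·123 + 4.7·126 + 1.1·35 = 1785.4.
For the centroid to hit 102: (1785.4 + w·110) / (18.2 + w) = 102.
Solving: w = (102·18.2 − 1785.4) / (110 − 102) = 71.0 / 8 ≈ 8.87.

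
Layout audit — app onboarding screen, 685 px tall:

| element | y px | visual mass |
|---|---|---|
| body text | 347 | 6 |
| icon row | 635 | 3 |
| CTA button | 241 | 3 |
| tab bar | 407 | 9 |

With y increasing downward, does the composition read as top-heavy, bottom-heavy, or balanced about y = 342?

Total weight = 6 + 3 + 3 + 9 = 21.
y-moment: 6·347 + 3·635 + 3·241 + 9·407 = 8373; centroid 8373/21 ≈ 398.71.
Since 398.7 is below (larger y than) 342, the composition reads bottom-heavy.

bottom-heavy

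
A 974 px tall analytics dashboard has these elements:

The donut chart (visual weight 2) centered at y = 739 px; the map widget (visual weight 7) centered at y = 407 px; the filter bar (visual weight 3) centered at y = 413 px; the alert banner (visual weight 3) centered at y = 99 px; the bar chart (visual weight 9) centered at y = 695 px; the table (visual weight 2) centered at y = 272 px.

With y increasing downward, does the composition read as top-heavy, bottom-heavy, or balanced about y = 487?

Weights sum to 2 + 7 + 3 + 3 + 9 + 2 = 26.
y-moment: 2·739 + 7·407 + 3·413 + 3·99 + 9·695 + 2·272 = 12662; centroid 12662/26 ≈ 487.00.
The centroid 487.00 matches the midline at 487, so the layout is balanced.

balanced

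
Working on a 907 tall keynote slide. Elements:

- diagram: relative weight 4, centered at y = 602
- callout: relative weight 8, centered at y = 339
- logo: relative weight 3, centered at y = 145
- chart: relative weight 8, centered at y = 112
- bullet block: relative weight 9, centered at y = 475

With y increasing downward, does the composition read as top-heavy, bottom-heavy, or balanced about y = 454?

Weights sum to 4 + 8 + 3 + 8 + 9 = 32.
Σw·y = 4·602 + 8·339 + 3·145 + 8·112 + 9·475 = 10726, so ȳ = 10726/32 ≈ 335.19.
335.2 vs midline 454 → top-heavy.

top-heavy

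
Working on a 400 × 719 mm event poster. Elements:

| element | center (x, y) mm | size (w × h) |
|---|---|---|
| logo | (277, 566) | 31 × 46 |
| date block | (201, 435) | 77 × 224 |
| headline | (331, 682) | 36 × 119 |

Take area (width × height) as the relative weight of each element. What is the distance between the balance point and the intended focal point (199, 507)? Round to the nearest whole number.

Taking area as weight: logo 31·46 = 1426, date block 77·224 = 17248, headline 36·119 = 4284. Sum 22958.
Σw·x = 1426·277 + 17248·201 + 4284·331 = 5279854, so x̄ = 5279854/22958 ≈ 229.98.
Σw·y = 1426·566 + 17248·435 + 4284·682 = 11231684, so ȳ = 11231684/22958 ≈ 489.23.
From (199, 507): dx = 30.98, dy = -17.77, so the distance is √(dx²+dy²) ≈ 35.71.

≈ 36 mm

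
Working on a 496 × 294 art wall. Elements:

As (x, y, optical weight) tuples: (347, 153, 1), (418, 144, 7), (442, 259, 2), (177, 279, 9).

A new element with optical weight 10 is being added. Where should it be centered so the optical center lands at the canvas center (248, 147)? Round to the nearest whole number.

(144, 7)

With the new element, Σw becomes 1 + 7 + 2 + 9 + 10 = 29.
x: target moment 29×248 = 7192; current 1·347 + 7·418 + 2·442 + 9·177 = 5750; the new element supplies 1442, so x = 1442/10 ≈ 144.20.
y: target moment 29×147 = 4263; current 1·153 + 7·144 + 2·259 + 9·279 = 4190; the new element supplies 73, so y = 73/10 ≈ 7.30.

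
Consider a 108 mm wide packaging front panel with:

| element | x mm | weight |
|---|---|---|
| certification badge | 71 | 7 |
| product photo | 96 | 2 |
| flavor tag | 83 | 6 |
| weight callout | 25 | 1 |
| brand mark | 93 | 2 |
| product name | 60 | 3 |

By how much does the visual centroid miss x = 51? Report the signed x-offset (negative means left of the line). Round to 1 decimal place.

≈ 24.1 mm

Σw = 7 + 2 + 6 + 1 + 2 + 3 = 21.
x: moment 1578 / weight 21 ≈ 75.14
Difference: 75.14 − 51 ≈ 24.14.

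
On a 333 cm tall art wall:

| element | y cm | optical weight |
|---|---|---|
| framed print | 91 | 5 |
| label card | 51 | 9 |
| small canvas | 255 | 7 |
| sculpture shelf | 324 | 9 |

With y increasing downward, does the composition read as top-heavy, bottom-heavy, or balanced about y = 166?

bottom-heavy

Weights sum to 5 + 9 + 7 + 9 = 30.
y-moment: 5·91 + 9·51 + 7·255 + 9·324 = 5615; centroid 5615/30 ≈ 187.17.
187.2 vs midline 166 → bottom-heavy.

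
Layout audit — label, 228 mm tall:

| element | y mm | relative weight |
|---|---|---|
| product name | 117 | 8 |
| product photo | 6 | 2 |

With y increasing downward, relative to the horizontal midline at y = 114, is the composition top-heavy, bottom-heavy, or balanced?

top-heavy

Weights sum to 8 + 2 = 10.
y: (8·117 + 2·6) / 10 = 948 / 10 ≈ 94.80
Since 94.8 is above (smaller y than) 114, the composition reads top-heavy.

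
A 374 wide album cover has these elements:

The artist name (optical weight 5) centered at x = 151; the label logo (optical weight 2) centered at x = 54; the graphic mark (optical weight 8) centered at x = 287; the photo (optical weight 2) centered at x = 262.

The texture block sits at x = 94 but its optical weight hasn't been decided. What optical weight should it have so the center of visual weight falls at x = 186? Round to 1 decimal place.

w ≈ 5.7

Fixed elements: Σw = 5 + 2 + 8 + 2 = 17, Σw·x = 5·151 + 2·54 + 8·287 + 2·262 = 3683.
Set Σw·x/Σw = 186: (3683 + 94w) = 186·(17 + w).
Solving: w = (186·17 − 3683) / (94 − 186) = -521 / -92 ≈ 5.66.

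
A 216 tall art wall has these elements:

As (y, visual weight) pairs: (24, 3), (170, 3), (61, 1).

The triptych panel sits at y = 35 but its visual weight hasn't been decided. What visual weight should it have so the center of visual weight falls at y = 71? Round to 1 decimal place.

w ≈ 4.1

Existing Σw = 7 (3 + 3 + 1); existing moment 3·24 + 3·170 + 1·61 = 643.
Balance at y = 71 requires (643 + w·35) / (7 + w) = 71.
So w = (71·7 − 643)/(35 − 71) = -146/-36 ≈ 4.06.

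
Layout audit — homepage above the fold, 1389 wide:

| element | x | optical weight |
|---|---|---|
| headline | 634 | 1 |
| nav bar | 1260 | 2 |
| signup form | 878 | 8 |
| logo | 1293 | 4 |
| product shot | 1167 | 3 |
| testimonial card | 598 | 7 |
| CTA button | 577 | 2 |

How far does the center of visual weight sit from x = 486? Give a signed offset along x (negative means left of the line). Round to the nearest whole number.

Σw = 1 + 2 + 8 + 4 + 3 + 7 + 2 = 27.
x: moment 24191 / weight 27 ≈ 895.96
Offset from x = 486: 895.96 − 486 ≈ 409.96.

≈ 410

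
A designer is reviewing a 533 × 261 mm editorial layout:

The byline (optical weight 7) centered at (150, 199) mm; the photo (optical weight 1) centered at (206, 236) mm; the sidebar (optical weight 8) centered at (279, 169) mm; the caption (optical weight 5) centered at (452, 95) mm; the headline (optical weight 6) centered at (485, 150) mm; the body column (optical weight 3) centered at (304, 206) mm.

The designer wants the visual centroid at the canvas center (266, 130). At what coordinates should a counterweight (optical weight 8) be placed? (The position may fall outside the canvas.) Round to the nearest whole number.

New total weight: (7 + 1 + 8 + 5 + 6 + 3) + 8 = 38.
Along x: (9570 + 8·x) / 38 = 266 (existing moment 7·150 + 1·206 + 8·279 + 5·452 + 6·485 + 3·304 = 9570) ⇒ x = (10108 − 9570) / 8 ≈ 67.25.
Along y: (4974 + 8·y) / 38 = 130 (existing moment 7·199 + 1·236 + 8·169 + 5·95 + 6·150 + 3·206 = 4974) ⇒ y = (4940 − 4974) / 8 ≈ -4.25.

(67, -4)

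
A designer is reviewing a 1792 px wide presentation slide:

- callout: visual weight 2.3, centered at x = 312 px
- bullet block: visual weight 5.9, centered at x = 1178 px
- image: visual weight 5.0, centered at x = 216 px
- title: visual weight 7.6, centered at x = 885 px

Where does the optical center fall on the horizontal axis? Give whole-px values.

Total weight = 2.3 + 5.9 + 5.0 + 7.6 = 20.8.
Σw·x = 2.3·312 + 5.9·1178 + 5.0·216 + 7.6·885 = 15473.8, so x̄ = 15473.8/20.8 ≈ 743.93.

x ≈ 744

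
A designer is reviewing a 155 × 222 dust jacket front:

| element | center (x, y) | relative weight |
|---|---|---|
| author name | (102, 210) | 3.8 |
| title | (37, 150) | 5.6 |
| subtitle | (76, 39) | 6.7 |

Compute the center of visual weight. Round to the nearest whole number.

Σw = 3.8 + 5.6 + 6.7 = 16.1.
x: (3.8·102 + 5.6·37 + 6.7·76) / 16.1 = 1104.0 / 16.1 ≈ 68.57
y: (3.8·210 + 5.6·150 + 6.7·39) / 16.1 = 1899.3 / 16.1 ≈ 117.97

(69, 118)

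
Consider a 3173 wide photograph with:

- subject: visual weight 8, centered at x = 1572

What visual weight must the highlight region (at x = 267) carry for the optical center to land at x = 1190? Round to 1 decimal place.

w ≈ 3.3

The single fixed element contributes weight 8, moment 8·1572 = 12576.
For the centroid to hit 1190: (12576 + w·267) / (8 + w) = 1190.
Rearranging, w·(267 − 1190) = 1190·8 − 12576 = -3056, so w ≈ -3056/-923 = 3.31.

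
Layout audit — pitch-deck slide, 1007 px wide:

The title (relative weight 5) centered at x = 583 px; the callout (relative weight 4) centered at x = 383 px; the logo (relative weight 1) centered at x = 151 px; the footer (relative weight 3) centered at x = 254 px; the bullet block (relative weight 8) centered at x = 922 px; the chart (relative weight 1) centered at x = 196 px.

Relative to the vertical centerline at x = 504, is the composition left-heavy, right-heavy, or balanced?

right-heavy

Total weight = 5 + 4 + 1 + 3 + 8 + 1 = 22.
Σw·x = 12932; x̄ = 12932/22 ≈ 587.82.
587.8 vs midline 504 → right-heavy.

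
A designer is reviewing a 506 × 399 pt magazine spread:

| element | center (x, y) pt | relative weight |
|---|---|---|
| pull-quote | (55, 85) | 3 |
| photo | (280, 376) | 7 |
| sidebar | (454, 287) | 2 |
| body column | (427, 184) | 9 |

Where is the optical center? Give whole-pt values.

Total weight = 3 + 7 + 2 + 9 = 21.
x-moment: 3·55 + 7·280 + 2·454 + 9·427 = 6876; centroid 6876/21 ≈ 327.43.
y-moment: 3·85 + 7·376 + 2·287 + 9·184 = 5117; centroid 5117/21 ≈ 243.67.

(327, 244)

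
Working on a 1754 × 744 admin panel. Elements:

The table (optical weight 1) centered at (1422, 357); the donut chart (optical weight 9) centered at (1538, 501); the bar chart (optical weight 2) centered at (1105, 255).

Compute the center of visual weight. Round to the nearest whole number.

(1456, 448)

Σw = 1 + 9 + 2 = 12.
x: (1·1422 + 9·1538 + 2·1105) / 12 = 17474 / 12 ≈ 1456.17
y: (1·357 + 9·501 + 2·255) / 12 = 5376 / 12 ≈ 448.00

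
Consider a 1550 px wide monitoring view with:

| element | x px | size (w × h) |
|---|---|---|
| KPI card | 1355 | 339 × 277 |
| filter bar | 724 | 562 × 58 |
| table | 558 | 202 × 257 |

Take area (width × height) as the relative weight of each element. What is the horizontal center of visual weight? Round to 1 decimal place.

Taking area as weight: KPI card 339·277 = 93903, filter bar 562·58 = 32596, table 202·257 = 51914. Sum 178413.
Σw·x = 93903·1355 + 32596·724 + 51914·558 = 179806081, so x̄ = 179806081/178413 ≈ 1007.81.

x ≈ 1007.8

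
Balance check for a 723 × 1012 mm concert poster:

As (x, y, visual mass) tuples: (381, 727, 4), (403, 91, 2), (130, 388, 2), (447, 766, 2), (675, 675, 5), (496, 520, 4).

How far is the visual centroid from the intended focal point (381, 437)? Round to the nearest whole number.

Weights sum to 4 + 2 + 2 + 2 + 5 + 4 = 19.
x: moment 8843 / weight 19 ≈ 465.42
y: moment 10853 / weight 19 ≈ 571.21
Offset from (381, 437): Δx ≈ 84.42, Δy ≈ 134.21; distance = √(Δx² + Δy²) ≈ 158.55.

≈ 159 mm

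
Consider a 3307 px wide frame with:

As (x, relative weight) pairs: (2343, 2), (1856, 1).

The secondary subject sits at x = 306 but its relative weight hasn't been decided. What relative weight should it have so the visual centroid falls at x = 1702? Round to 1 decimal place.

Known weights sum to 2 + 1 = 3; their moment is 2·2343 + 1·1856 = 6542.
Set Σw·x/Σw = 1702: (6542 + 306w) = 1702·(3 + w).
So w = (1702·3 − 6542)/(306 − 1702) = -1436/-1396 ≈ 1.03.

w ≈ 1.0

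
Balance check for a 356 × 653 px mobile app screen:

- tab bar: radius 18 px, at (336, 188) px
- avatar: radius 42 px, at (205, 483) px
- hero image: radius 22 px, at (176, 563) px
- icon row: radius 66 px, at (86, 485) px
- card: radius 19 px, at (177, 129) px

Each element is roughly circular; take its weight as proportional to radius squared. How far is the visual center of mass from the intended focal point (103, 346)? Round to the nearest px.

Weights ∝ r²: tab bar 18² = 324, avatar 42² = 1764, hero image 22² = 484, icon row 66² = 4356, card 19² = 361; Σw = 7289.
x: (324·336 + 1764·205 + 484·176 + 4356·86 + 361·177) / 7289 = 994181 / 7289 ≈ 136.39
y: (324·188 + 1764·483 + 484·563 + 4356·485 + 361·129) / 7289 = 3344645 / 7289 ≈ 458.86
Relative to (103, 346): Δ = (33.39, 112.86); |Δ| = √(33.39² + 112.86²) ≈ 117.70.

≈ 118 px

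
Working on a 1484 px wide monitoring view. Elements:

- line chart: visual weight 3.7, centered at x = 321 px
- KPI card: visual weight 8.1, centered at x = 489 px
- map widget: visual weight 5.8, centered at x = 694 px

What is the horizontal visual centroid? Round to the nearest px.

Weights sum to 3.7 + 8.1 + 5.8 = 17.6.
x: (3.7·321 + 8.1·489 + 5.8·694) / 17.6 = 9173.8 / 17.6 ≈ 521.24

x ≈ 521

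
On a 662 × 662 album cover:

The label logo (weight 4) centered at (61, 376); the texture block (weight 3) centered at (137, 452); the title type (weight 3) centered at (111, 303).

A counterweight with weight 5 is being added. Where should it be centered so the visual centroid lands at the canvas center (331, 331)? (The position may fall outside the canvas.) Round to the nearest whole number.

New total weight: (4 + 3 + 3) + 5 = 15.
Along x: (988 + 5·x) / 15 = 331 (existing moment 4·61 + 3·137 + 3·111 = 988) ⇒ x = (4965 − 988) / 5 ≈ 795.40.
Along y: (3769 + 5·y) / 15 = 331 (existing moment 4·376 + 3·452 + 3·303 = 3769) ⇒ y = (4965 − 3769) / 5 ≈ 239.20.

(795, 239)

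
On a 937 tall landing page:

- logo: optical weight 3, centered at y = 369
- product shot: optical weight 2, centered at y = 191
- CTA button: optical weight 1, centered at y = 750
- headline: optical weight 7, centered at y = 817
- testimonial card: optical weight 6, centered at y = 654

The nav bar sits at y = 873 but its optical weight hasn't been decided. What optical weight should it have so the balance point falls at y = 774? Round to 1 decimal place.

Known weights sum to 3 + 2 + 1 + 7 + 6 = 19; their moment is 3·369 + 2·191 + 1·750 + 7·817 + 6·654 = 11882.
Set Σw·y/Σw = 774: (11882 + 873w) = 774·(19 + w).
Rearranging, w·(873 − 774) = 774·19 − 11882 = 2824, so w ≈ 2824/99 = 28.53.

w ≈ 28.5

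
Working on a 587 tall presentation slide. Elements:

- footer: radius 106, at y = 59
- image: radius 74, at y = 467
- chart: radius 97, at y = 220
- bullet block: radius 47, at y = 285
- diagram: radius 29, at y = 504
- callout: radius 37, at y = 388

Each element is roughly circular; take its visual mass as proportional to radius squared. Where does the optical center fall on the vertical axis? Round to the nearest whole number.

y ≈ 225

Weights ∝ r²: footer 106² = 11236, image 74² = 5476, chart 97² = 9409, bullet block 47² = 2209, diagram 29² = 841, callout 37² = 1369; Σw = 30540.
Σw·y = 11236·59 + 5476·467 + 9409·220 + 2209·285 + 841·504 + 1369·388 = 6874797, so ȳ = 6874797/30540 ≈ 225.11.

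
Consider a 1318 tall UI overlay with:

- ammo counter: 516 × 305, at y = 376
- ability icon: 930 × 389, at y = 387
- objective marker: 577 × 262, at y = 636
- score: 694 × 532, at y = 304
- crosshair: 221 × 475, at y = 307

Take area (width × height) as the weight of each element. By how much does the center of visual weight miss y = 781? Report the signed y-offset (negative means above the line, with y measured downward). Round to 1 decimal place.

≈ -396.7

Areas → weights: ammo counter 516·305 = 157380, ability icon 930·389 = 361770, objective marker 577·262 = 151174, score 694·532 = 369208, crosshair 221·475 = 104975; Σw = 1144507.
y-moment: 157380·376 + 361770·387 + 151174·636 + 369208·304 + 104975·307 = 439793091; centroid 439793091/1144507 ≈ 384.26.
Against y = 781, that's 384.26 − 781 = -396.74.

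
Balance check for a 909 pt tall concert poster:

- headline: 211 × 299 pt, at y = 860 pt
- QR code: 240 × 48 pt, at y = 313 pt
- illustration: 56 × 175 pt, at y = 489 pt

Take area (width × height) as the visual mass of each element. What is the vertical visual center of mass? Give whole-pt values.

y ≈ 742

Areas → weights: headline 211·299 = 63089, QR code 240·48 = 11520, illustration 56·175 = 9800; Σw = 84409.
Σw·y = 63089·860 + 11520·313 + 9800·489 = 62654500, so ȳ = 62654500/84409 ≈ 742.27.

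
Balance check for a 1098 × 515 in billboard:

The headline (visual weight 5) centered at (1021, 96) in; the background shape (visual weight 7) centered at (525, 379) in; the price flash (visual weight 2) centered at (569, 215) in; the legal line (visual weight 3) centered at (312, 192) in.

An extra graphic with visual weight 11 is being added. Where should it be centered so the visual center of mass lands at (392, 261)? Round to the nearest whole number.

New total weight: (5 + 7 + 2 + 3) + 11 = 28.
x: target moment 28×392 = 10976; current 5·1021 + 7·525 + 2·569 + 3·312 = 10854; the extra graphic supplies 122, so x = 122/11 ≈ 11.09.
y: target moment 28×261 = 7308; current 5·96 + 7·379 + 2·215 + 3·192 = 4139; the extra graphic supplies 3169, so y = 3169/11 ≈ 288.09.

(11, 288)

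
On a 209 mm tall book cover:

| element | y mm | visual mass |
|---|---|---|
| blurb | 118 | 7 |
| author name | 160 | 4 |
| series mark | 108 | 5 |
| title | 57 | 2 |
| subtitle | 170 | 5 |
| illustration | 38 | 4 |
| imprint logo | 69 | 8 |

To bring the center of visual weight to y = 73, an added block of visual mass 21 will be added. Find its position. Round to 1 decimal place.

y ≈ 19.7

With the added block, Σw becomes 7 + 4 + 5 + 2 + 5 + 4 + 8 + 21 = 56.
Along y: (3674 + 21·y) / 56 = 73 (existing moment 7·118 + 4·160 + 5·108 + 2·57 + 5·170 + 4·38 + 8·69 = 3674) ⇒ y = (4088 − 3674) / 21 ≈ 19.71.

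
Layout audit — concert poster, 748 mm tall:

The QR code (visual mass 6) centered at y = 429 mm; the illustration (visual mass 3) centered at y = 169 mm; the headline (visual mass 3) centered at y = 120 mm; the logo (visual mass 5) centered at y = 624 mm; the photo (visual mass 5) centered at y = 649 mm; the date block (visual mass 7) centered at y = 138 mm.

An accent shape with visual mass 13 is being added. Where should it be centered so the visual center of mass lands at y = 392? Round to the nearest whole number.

y ≈ 438

After adding the accent shape, total weight = 6 + 3 + 3 + 5 + 5 + 7 + 13 = 42.
y: need Σw·y = 42·392 = 16464. Existing = 6·429 + 3·169 + 3·120 + 5·624 + 5·649 + 7·138 = 10772. Remainder 5692 / 13 ≈ 437.85.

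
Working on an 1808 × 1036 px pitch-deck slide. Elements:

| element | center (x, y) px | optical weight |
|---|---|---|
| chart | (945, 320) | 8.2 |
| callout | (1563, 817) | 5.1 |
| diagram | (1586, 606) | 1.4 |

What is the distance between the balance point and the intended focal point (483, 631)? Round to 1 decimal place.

Weights sum to 8.2 + 5.1 + 1.4 = 14.7.
x: (8.2·945 + 5.1·1563 + 1.4·1586) / 14.7 = 17940.7 / 14.7 ≈ 1220.46
y: (8.2·320 + 5.1·817 + 1.4·606) / 14.7 = 7639.1 / 14.7 ≈ 519.67
From (483, 631): dx = 737.46, dy = -111.33, so the distance is √(dx²+dy²) ≈ 745.81.

≈ 745.8 px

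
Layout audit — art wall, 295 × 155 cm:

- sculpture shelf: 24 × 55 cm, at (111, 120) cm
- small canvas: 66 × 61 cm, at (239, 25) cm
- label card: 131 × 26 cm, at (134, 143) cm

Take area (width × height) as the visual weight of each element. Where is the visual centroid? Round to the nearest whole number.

(179, 85)

Areas: sculpture shelf 24·55 = 1320, small canvas 66·61 = 4026, label card 131·26 = 3406. Total weight = 8752.
x: (1320·111 + 4026·239 + 3406·134) / 8752 = 1565138 / 8752 ≈ 178.83
y: (1320·120 + 4026·25 + 3406·143) / 8752 = 746108 / 8752 ≈ 85.25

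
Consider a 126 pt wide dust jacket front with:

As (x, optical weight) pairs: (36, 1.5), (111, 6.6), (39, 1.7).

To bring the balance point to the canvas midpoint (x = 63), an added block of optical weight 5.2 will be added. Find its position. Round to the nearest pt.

x ≈ 18

After adding the added block, total weight = 1.5 + 6.6 + 1.7 + 5.2 = 15.0.
Along x: (852.9 + 5.2·x) / 15.0 = 63 (existing moment 1.5·36 + 6.6·111 + 1.7·39 = 852.9) ⇒ x = (945.0 − 852.9) / 5.2 ≈ 17.71.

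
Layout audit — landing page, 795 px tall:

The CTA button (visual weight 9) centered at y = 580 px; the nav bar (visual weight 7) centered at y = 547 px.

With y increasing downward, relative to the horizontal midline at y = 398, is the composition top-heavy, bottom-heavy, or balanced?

Weights sum to 9 + 7 = 16.
y-moment: 9·580 + 7·547 = 9049; centroid 9049/16 ≈ 565.56.
565.6 lies below (larger y than) the midline 398, so the layout is bottom-heavy.

bottom-heavy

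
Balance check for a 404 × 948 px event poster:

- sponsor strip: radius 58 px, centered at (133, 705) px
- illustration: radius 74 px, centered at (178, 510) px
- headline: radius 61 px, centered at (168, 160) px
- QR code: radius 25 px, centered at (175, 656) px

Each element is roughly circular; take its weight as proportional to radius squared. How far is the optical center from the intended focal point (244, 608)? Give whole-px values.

≈ 162 px

Weights ∝ r²: sponsor strip 58² = 3364, illustration 74² = 5476, headline 61² = 3721, QR code 25² = 625; Σw = 13186.
x-moment: 3364·133 + 5476·178 + 3721·168 + 625·175 = 2156643; centroid 2156643/13186 ≈ 163.56.
y-moment: 3364·705 + 5476·510 + 3721·160 + 625·656 = 6169740; centroid 6169740/13186 ≈ 467.90.
Offset from (244, 608): Δx ≈ -80.44, Δy ≈ -140.10; distance = √(Δx² + Δy²) ≈ 161.55.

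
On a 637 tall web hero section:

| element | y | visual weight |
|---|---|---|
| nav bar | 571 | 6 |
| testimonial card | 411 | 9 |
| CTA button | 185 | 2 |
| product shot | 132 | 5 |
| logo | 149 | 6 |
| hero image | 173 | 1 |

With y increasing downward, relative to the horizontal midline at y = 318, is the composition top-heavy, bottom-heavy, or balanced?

Σw = 6 + 9 + 2 + 5 + 6 + 1 = 29.
y: (6·571 + 9·411 + 2·185 + 5·132 + 6·149 + 1·173) / 29 = 9222 / 29 ≈ 318.00
That equals the midline 318 — balanced.

balanced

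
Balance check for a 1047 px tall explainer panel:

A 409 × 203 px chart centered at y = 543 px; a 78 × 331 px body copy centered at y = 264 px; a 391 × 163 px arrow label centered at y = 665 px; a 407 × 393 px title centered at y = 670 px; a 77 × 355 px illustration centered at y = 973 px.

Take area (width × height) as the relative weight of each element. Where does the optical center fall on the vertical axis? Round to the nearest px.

y ≈ 634

Taking area as weight: chart 409·203 = 83027, body copy 78·331 = 25818, arrow label 391·163 = 63733, title 407·393 = 159951, illustration 77·355 = 27335. Sum 359864.
y: (83027·543 + 25818·264 + 63733·665 + 159951·670 + 27335·973) / 359864 = 228046183 / 359864 ≈ 633.70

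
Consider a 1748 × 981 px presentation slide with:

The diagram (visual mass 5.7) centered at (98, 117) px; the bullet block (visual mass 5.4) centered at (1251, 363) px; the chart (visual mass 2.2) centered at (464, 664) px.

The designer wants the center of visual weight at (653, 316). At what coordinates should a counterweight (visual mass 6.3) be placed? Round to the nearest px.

(709, 334)

With the counterweight, Σw becomes 5.7 + 5.4 + 2.2 + 6.3 = 19.6.
x: target moment 19.6×653 = 12798.8; current 5.7·98 + 5.4·1251 + 2.2·464 = 8334.8; the counterweight supplies 4464.0, so x = 4464.0/6.3 ≈ 708.57.
y: target moment 19.6×316 = 6193.6; current 5.7·117 + 5.4·363 + 2.2·664 = 4087.9; the counterweight supplies 2105.7, so y = 2105.7/6.3 ≈ 334.24.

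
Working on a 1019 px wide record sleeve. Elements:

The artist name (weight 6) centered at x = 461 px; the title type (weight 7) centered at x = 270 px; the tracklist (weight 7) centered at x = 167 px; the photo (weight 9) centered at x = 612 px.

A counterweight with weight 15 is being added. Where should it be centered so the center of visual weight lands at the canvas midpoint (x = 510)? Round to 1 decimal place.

With the counterweight, Σw becomes 6 + 7 + 7 + 9 + 15 = 44.
x: need Σw·x = 44·510 = 22440. Existing = 6·461 + 7·270 + 7·167 + 9·612 = 11333. Remainder 11107 / 15 ≈ 740.47.

x ≈ 740.5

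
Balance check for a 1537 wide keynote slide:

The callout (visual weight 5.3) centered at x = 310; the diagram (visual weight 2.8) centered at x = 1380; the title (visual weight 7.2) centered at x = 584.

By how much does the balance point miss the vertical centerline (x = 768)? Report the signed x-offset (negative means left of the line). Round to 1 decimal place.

Σw = 5.3 + 2.8 + 7.2 = 15.3.
x-moment: 5.3·310 + 2.8·1380 + 7.2·584 = 9711.8; centroid 9711.8/15.3 ≈ 634.76.
Difference: 634.76 − 768 ≈ -133.24.

≈ -133.2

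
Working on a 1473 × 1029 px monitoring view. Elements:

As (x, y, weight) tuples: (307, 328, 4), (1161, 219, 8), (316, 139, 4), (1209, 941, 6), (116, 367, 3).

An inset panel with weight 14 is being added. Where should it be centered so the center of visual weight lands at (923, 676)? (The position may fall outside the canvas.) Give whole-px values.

New total weight: (4 + 8 + 4 + 6 + 3) + 14 = 39.
x: target moment 39×923 = 35997; current 4·307 + 8·1161 + 4·316 + 6·1209 + 3·116 = 19382; the inset panel supplies 16615, so x = 16615/14 ≈ 1186.79.
y: target moment 39×676 = 26364; current 4·328 + 8·219 + 4·139 + 6·941 + 3·367 = 10367; the inset panel supplies 15997, so y = 15997/14 ≈ 1142.64.

(1187, 1143)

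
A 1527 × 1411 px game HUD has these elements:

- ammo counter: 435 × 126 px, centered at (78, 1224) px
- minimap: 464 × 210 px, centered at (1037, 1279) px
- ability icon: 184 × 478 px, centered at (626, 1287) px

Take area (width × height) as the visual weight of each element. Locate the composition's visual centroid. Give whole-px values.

Areas: ammo counter 435·126 = 54810, minimap 464·210 = 97440, ability icon 184·478 = 87952. Total weight = 240202.
x: (54810·78 + 97440·1037 + 87952·626) / 240202 = 160378412 / 240202 ≈ 667.68
y: (54810·1224 + 97440·1279 + 87952·1287) / 240202 = 304907424 / 240202 ≈ 1269.38

(668, 1269)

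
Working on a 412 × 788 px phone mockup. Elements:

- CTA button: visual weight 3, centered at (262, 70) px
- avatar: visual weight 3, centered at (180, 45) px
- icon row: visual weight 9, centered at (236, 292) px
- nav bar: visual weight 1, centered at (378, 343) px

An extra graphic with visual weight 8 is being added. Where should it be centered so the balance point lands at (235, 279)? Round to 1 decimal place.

After adding the extra graphic, total weight = 3 + 3 + 9 + 1 + 8 = 24.
x: target moment 24×235 = 5640; current 3·262 + 3·180 + 9·236 + 1·378 = 3828; the extra graphic supplies 1812, so x = 1812/8 ≈ 226.50.
y: target moment 24×279 = 6696; current 3·70 + 3·45 + 9·292 + 1·343 = 3316; the extra graphic supplies 3380, so y = 3380/8 ≈ 422.50.

(226.5, 422.5)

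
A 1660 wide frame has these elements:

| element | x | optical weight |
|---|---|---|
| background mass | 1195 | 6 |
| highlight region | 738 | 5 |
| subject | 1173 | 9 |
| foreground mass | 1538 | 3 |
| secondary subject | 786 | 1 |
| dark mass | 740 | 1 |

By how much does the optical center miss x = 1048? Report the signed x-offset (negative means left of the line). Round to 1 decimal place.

≈ 54.3

Σw = 6 + 5 + 9 + 3 + 1 + 1 = 25.
x: (6·1195 + 5·738 + 9·1173 + 3·1538 + 1·786 + 1·740) / 25 = 27557 / 25 ≈ 1102.28
Offset from x = 1048: 1102.28 − 1048 ≈ 54.28.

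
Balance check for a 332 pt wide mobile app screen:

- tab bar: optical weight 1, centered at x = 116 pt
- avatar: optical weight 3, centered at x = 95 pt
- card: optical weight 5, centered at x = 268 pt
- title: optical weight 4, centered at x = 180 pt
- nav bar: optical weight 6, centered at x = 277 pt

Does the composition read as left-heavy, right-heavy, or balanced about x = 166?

Σw = 1 + 3 + 5 + 4 + 6 = 19.
x: (1·116 + 3·95 + 5·268 + 4·180 + 6·277) / 19 = 4123 / 19 ≈ 217.00
217.0 vs midline 166 → right-heavy.

right-heavy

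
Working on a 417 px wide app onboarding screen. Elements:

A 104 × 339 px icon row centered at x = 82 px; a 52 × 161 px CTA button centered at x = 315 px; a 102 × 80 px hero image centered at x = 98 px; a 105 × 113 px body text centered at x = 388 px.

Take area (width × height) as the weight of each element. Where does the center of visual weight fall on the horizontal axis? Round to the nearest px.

Areas → weights: icon row 104·339 = 35256, CTA button 52·161 = 8372, hero image 102·80 = 8160, body text 105·113 = 11865; Σw = 63653.
x-moment: 35256·82 + 8372·315 + 8160·98 + 11865·388 = 10931472; centroid 10931472/63653 ≈ 171.74.

x ≈ 172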